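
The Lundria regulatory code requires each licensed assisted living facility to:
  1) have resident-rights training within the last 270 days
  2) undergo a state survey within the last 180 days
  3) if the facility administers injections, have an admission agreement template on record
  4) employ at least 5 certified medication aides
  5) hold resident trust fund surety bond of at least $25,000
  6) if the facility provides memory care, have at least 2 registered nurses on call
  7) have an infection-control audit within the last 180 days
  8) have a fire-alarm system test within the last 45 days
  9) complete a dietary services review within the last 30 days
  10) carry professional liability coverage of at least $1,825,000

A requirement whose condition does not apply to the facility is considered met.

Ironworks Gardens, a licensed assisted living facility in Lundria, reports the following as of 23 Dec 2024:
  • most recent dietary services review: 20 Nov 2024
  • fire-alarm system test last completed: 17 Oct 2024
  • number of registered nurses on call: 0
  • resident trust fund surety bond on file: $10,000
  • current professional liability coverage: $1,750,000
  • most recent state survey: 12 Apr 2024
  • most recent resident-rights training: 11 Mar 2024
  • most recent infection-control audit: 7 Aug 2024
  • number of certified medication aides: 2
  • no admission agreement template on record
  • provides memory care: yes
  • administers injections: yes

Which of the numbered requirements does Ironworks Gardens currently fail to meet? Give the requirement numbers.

1, 2, 3, 4, 5, 6, 8, 9, 10

1. resident-rights training 287 days ago vs limit 270 → not met
2. state survey 255 days ago vs limit 180 → not met
3. condition 'administers injections' holds; admission agreement template absent → not met
4. certified medication aides 2 < 5 → not met
5. resident trust fund surety bond $10,000 < $25,000 → not met
6. condition 'provides memory care' holds; registered nurses on call 0 < 2 → not met
7. infection-control audit 138 days ago vs limit 180 → met
8. fire-alarm system test 67 days ago vs limit 45 → not met
9. dietary services review 33 days ago vs limit 30 → not met
10. professional liability coverage $1,750,000 < $1,825,000 → not met
Not met: 1, 2, 3, 4, 5, 6, 8, 9, 10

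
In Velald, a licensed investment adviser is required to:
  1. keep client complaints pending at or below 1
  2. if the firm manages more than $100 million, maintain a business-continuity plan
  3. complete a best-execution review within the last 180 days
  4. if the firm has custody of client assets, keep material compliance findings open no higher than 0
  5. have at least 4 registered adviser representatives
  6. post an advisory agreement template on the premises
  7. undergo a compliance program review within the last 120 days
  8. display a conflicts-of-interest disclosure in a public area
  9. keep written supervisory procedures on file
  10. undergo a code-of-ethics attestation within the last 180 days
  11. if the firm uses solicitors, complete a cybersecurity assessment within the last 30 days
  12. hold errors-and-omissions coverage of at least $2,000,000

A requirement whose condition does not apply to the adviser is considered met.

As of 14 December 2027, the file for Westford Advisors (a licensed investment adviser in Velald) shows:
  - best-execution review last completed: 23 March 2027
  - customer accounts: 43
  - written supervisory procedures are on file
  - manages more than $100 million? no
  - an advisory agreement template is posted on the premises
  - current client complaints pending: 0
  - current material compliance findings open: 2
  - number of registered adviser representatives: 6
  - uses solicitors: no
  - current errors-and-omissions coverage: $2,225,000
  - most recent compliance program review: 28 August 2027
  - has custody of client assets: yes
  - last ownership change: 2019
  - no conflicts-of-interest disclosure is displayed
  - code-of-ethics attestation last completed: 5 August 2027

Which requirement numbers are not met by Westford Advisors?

3, 4, 8

1. client complaints pending 0 ≤ 1 → met
2. condition 'manages more than $100 million' does not hold → requirement n/a → met
3. best-execution review 266 days ago vs limit 180 → not met
4. condition 'has custody of client assets' holds; material compliance findings open 2 > 0 → not met
5. registered adviser representatives 6 ≥ 4 → met
6. advisory agreement template present → met
7. compliance program review 108 days ago vs limit 120 → met
8. conflicts-of-interest disclosure absent → not met
9. written supervisory procedures present → met
10. code-of-ethics attestation 131 days ago vs limit 180 → met
11. condition 'uses solicitors' does not hold → requirement n/a → met
12. errors-and-omissions coverage $2,225,000 ≥ $2,000,000 → met
Not met: 3, 4, 8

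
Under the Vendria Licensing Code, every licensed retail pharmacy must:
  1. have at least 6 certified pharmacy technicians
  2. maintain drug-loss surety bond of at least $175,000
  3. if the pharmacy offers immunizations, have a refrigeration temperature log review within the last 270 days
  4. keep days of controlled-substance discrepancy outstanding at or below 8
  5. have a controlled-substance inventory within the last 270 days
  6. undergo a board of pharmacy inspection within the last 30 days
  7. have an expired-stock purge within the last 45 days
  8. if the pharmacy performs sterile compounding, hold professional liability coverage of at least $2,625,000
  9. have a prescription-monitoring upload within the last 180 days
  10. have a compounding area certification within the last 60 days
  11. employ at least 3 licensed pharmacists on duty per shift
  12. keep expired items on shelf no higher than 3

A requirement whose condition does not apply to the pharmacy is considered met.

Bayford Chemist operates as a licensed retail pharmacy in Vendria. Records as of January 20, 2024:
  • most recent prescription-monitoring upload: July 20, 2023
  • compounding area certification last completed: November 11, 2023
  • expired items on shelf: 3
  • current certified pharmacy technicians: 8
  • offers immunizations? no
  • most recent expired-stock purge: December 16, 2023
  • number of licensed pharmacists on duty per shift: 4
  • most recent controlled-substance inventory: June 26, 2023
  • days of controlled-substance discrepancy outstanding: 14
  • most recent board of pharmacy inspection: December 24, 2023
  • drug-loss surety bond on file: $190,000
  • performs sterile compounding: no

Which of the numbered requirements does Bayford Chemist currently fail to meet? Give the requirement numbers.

4, 9, 10

1. certified pharmacy technicians 8 ≥ 6 → met
2. drug-loss surety bond $190,000 ≥ $175,000 → met
3. condition 'offers immunizations' does not hold → requirement n/a → met
4. days of controlled-substance discrepancy outstanding 14 > 8 → not met
5. controlled-substance inventory 208 days ago vs limit 270 → met
6. board of pharmacy inspection 27 days ago vs limit 30 → met
7. expired-stock purge 35 days ago vs limit 45 → met
8. condition 'performs sterile compounding' does not hold → requirement n/a → met
9. prescription-monitoring upload 184 days ago vs limit 180 → not met
10. compounding area certification 70 days ago vs limit 60 → not met
11. licensed pharmacists on duty per shift 4 ≥ 3 → met
12. expired items on shelf 3 ≤ 3 → met
Not met: 4, 9, 10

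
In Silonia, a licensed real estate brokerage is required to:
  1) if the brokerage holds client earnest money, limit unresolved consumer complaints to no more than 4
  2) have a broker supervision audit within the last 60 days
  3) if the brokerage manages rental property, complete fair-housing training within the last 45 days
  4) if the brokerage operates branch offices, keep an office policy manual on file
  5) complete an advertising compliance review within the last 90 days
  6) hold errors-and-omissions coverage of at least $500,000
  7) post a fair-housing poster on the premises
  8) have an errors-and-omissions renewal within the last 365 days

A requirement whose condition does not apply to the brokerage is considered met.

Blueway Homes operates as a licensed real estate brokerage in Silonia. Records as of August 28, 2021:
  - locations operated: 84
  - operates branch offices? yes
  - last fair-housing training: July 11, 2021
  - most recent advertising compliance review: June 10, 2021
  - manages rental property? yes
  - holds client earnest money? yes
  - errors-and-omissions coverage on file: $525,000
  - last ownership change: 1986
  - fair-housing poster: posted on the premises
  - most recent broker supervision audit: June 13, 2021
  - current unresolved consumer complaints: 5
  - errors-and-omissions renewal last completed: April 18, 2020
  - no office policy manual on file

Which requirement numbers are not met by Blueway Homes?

1. condition 'holds client earnest money' holds; unresolved consumer complaints 5 > 4 → not met
2. broker supervision audit 76 days ago vs limit 60 → not met
3. condition 'manages rental property' holds; fair-housing training 48 days ago vs limit 45 → not met
4. condition 'operates branch offices' holds; office policy manual absent → not met
5. advertising compliance review 79 days ago vs limit 90 → met
6. errors-and-omissions coverage $525,000 ≥ $500,000 → met
7. fair-housing poster present → met
8. errors-and-omissions renewal 497 days ago vs limit 365 → not met
Not met: 1, 2, 3, 4, 8

1, 2, 3, 4, 8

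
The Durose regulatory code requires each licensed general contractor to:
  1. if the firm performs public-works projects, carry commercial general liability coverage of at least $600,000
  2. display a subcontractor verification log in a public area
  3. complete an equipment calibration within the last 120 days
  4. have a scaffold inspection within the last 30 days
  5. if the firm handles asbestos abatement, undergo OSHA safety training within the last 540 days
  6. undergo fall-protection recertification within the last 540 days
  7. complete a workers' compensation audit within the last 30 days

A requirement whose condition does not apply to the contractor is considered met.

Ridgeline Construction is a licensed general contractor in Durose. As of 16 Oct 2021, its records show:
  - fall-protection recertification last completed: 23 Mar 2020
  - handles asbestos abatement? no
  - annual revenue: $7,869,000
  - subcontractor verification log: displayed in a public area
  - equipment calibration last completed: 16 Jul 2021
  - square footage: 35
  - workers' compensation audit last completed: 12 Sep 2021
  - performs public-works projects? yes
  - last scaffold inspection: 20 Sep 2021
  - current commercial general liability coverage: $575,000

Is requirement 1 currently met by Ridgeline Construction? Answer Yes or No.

No

1. condition 'performs public-works projects' holds; commercial general liability coverage $575,000 < $600,000 → not met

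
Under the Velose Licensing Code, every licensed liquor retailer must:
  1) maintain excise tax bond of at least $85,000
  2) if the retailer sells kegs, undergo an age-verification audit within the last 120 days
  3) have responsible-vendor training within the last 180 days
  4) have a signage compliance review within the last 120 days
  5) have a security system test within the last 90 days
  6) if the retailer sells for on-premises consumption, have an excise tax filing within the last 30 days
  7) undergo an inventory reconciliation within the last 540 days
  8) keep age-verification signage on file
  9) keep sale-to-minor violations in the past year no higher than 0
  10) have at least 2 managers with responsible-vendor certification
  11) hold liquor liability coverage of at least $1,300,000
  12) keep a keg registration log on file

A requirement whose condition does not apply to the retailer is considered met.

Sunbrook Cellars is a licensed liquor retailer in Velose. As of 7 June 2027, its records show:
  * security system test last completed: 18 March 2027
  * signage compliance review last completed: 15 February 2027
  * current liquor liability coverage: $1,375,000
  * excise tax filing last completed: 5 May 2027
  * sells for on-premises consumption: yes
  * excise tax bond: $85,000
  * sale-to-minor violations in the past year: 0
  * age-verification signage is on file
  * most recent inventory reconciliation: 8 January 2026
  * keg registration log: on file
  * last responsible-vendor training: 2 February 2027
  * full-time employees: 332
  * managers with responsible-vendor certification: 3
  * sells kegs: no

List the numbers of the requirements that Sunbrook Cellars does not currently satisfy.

6

1. excise tax bond $85,000 ≥ $85,000 → met
2. condition 'sells kegs' does not hold → requirement n/a → met
3. responsible-vendor training 125 days ago vs limit 180 → met
4. signage compliance review 112 days ago vs limit 120 → met
5. security system test 81 days ago vs limit 90 → met
6. condition 'sells for on-premises consumption' holds; excise tax filing 33 days ago vs limit 30 → not met
7. inventory reconciliation 515 days ago vs limit 540 → met
8. age-verification signage present → met
9. sale-to-minor violations in the past year 0 ≤ 0 → met
10. managers with responsible-vendor certification 3 ≥ 2 → met
11. liquor liability coverage $1,375,000 ≥ $1,300,000 → met
12. keg registration log present → met
Not met: 6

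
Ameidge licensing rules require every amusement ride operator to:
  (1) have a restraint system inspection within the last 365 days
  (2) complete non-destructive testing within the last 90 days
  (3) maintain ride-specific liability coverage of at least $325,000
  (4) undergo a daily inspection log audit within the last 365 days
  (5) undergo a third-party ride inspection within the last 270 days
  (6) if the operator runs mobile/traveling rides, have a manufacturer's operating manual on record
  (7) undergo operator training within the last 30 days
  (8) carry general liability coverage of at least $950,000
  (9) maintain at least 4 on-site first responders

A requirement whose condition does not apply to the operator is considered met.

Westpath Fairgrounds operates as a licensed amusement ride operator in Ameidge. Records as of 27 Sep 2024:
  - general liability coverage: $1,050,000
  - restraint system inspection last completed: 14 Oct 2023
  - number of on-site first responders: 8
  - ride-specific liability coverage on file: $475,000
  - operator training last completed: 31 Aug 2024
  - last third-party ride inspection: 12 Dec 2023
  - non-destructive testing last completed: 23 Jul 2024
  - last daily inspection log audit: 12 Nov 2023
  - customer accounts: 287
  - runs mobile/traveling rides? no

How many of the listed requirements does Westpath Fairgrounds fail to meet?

1. restraint system inspection 349 days ago vs limit 365 → met
2. non-destructive testing 66 days ago vs limit 90 → met
3. ride-specific liability coverage $475,000 ≥ $325,000 → met
4. daily inspection log audit 320 days ago vs limit 365 → met
5. third-party ride inspection 290 days ago vs limit 270 → not met
6. condition 'runs mobile/traveling rides' does not hold → requirement n/a → met
7. operator training 27 days ago vs limit 30 → met
8. general liability coverage $1,050,000 ≥ $950,000 → met
9. on-site first responders 8 ≥ 4 → met
Not met: 1 of 9

1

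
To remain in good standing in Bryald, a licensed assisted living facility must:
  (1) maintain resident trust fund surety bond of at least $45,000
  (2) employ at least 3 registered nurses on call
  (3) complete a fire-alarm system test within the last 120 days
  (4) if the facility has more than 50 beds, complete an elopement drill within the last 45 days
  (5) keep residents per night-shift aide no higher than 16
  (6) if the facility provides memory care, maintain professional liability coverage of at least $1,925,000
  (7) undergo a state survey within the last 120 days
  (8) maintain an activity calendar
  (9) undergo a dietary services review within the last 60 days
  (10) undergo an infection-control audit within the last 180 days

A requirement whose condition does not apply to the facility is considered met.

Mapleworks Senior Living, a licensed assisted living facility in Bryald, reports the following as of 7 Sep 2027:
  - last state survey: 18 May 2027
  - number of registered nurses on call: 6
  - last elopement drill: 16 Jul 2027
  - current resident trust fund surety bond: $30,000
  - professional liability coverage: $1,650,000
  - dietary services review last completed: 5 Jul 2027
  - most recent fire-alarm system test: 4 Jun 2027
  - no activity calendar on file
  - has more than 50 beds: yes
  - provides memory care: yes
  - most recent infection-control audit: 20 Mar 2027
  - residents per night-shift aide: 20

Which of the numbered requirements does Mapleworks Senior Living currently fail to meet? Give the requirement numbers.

1, 4, 5, 6, 8, 9

1. resident trust fund surety bond $30,000 < $45,000 → not met
2. registered nurses on call 6 ≥ 3 → met
3. fire-alarm system test 95 days ago vs limit 120 → met
4. condition 'has more than 50 beds' holds; elopement drill 53 days ago vs limit 45 → not met
5. residents per night-shift aide 20 > 16 → not met
6. condition 'provides memory care' holds; professional liability coverage $1,650,000 < $1,925,000 → not met
7. state survey 112 days ago vs limit 120 → met
8. activity calendar absent → not met
9. dietary services review 64 days ago vs limit 60 → not met
10. infection-control audit 171 days ago vs limit 180 → met
Not met: 1, 4, 5, 6, 8, 9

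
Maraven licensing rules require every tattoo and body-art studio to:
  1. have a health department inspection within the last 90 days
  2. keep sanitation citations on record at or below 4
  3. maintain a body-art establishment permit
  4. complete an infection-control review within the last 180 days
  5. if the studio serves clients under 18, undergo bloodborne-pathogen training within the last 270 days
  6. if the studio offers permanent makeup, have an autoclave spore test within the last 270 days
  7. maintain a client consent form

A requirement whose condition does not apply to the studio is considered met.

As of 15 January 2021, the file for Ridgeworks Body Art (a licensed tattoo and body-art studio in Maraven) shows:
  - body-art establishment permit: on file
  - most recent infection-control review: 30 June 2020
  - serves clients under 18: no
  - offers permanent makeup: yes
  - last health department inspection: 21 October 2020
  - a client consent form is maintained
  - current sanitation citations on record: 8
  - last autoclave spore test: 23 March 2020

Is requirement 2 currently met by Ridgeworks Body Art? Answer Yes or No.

2. sanitation citations on record 8 > 4 → not met

No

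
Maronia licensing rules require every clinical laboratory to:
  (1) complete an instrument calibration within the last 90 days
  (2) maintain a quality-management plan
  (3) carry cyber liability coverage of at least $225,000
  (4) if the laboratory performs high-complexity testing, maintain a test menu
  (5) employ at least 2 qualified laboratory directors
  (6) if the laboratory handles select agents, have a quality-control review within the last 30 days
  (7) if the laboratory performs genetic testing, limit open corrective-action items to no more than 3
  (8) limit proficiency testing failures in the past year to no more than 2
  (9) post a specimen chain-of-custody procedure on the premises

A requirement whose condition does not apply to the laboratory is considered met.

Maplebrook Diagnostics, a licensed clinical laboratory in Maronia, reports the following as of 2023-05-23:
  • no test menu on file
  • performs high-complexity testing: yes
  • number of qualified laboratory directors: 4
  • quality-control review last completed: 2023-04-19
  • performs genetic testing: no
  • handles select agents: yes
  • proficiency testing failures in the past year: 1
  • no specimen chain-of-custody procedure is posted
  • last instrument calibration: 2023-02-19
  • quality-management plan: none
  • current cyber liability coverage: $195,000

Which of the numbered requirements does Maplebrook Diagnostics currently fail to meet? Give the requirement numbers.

1, 2, 3, 4, 6, 9

1. instrument calibration 93 days ago vs limit 90 → not met
2. quality-management plan absent → not met
3. cyber liability coverage $195,000 < $225,000 → not met
4. condition 'performs high-complexity testing' holds; test menu absent → not met
5. qualified laboratory directors 4 ≥ 2 → met
6. condition 'handles select agents' holds; quality-control review 34 days ago vs limit 30 → not met
7. condition 'performs genetic testing' does not hold → requirement n/a → met
8. proficiency testing failures in the past year 1 ≤ 2 → met
9. specimen chain-of-custody procedure absent → not met
Not met: 1, 2, 3, 4, 6, 9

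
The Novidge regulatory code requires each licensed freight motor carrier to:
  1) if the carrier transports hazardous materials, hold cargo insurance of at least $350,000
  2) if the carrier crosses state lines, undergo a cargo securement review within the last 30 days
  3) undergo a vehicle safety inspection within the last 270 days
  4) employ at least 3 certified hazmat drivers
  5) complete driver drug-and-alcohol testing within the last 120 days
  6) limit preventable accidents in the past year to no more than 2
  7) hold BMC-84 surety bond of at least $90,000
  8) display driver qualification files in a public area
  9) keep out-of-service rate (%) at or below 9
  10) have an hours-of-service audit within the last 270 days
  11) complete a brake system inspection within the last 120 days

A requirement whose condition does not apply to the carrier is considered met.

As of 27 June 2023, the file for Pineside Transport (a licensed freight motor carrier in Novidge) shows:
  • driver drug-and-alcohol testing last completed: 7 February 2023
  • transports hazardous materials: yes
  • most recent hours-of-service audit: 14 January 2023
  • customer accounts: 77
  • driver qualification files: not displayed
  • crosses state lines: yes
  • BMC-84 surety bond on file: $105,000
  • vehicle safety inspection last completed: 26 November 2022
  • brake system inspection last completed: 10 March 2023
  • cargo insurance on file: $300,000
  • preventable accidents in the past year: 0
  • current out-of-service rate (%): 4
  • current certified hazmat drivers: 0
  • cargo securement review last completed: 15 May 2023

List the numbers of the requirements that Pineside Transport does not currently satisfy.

1. condition 'transports hazardous materials' holds; cargo insurance $300,000 < $350,000 → not met
2. condition 'crosses state lines' holds; cargo securement review 43 days ago vs limit 30 → not met
3. vehicle safety inspection 213 days ago vs limit 270 → met
4. certified hazmat drivers 0 < 3 → not met
5. driver drug-and-alcohol testing 140 days ago vs limit 120 → not met
6. preventable accidents in the past year 0 ≤ 2 → met
7. BMC-84 surety bond $105,000 ≥ $90,000 → met
8. driver qualification files absent → not met
9. out-of-service rate (%) 4 ≤ 9 → met
10. hours-of-service audit 164 days ago vs limit 270 → met
11. brake system inspection 109 days ago vs limit 120 → met
Not met: 1, 2, 4, 5, 8

1, 2, 4, 5, 8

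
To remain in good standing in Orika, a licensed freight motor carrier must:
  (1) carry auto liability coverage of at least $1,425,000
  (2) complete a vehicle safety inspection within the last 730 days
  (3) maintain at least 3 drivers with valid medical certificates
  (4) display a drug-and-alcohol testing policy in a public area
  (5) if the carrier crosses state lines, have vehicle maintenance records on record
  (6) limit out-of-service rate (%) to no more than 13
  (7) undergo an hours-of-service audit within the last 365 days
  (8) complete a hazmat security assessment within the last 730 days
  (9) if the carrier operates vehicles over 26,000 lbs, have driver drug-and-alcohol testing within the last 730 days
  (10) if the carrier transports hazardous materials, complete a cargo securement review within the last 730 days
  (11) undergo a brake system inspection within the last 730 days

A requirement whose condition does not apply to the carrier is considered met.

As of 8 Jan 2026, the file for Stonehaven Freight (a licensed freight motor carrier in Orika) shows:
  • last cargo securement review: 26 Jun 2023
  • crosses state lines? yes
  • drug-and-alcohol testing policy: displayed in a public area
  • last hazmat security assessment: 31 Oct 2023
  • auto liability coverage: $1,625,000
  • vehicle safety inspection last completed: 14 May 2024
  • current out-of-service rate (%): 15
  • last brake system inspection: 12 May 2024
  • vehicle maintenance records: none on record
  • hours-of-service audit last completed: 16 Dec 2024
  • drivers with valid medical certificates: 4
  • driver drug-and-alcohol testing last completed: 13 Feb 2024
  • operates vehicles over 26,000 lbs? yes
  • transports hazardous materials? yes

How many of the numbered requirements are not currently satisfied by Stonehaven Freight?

1. auto liability coverage $1,625,000 ≥ $1,425,000 → met
2. vehicle safety inspection 604 days ago vs limit 730 → met
3. drivers with valid medical certificates 4 ≥ 3 → met
4. drug-and-alcohol testing policy present → met
5. condition 'crosses state lines' holds; vehicle maintenance records absent → not met
6. out-of-service rate (%) 15 > 13 → not met
7. hours-of-service audit 388 days ago vs limit 365 → not met
8. hazmat security assessment 800 days ago vs limit 730 → not met
9. condition 'operates vehicles over 26,000 lbs' holds; driver drug-and-alcohol testing 695 days ago vs limit 730 → met
10. condition 'transports hazardous materials' holds; cargo securement review 927 days ago vs limit 730 → not met
11. brake system inspection 606 days ago vs limit 730 → met
Not met: 5 of 11

5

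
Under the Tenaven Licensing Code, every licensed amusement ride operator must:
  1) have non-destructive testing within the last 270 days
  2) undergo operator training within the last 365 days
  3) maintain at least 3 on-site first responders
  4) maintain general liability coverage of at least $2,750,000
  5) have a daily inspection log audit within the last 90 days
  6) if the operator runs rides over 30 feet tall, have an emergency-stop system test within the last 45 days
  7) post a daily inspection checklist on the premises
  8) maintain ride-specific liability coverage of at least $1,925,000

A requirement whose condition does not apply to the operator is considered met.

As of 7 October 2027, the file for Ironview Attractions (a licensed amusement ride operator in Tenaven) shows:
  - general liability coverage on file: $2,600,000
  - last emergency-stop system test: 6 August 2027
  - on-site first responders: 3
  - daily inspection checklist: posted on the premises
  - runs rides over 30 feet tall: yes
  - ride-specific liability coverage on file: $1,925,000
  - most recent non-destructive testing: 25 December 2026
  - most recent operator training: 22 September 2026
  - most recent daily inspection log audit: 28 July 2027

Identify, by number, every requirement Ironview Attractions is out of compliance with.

1. non-destructive testing 286 days ago vs limit 270 → not met
2. operator training 380 days ago vs limit 365 → not met
3. on-site first responders 3 ≥ 3 → met
4. general liability coverage $2,600,000 < $2,750,000 → not met
5. daily inspection log audit 71 days ago vs limit 90 → met
6. condition 'runs rides over 30 feet tall' holds; emergency-stop system test 62 days ago vs limit 45 → not met
7. daily inspection checklist present → met
8. ride-specific liability coverage $1,925,000 ≥ $1,925,000 → met
Not met: 1, 2, 4, 6

1, 2, 4, 6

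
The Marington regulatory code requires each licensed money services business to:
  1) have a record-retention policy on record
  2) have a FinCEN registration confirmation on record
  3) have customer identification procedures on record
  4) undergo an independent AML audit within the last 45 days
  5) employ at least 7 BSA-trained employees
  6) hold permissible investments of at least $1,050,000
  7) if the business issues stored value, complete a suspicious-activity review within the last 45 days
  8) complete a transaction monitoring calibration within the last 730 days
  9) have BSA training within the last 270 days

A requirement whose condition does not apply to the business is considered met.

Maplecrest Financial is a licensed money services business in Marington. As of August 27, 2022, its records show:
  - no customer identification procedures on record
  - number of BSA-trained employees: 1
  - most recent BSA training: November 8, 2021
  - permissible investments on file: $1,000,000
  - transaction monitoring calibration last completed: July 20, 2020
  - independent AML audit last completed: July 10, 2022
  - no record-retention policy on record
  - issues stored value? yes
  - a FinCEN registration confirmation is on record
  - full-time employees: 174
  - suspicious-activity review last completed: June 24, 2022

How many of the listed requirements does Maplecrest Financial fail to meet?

8

1. record-retention policy absent → not met
2. FinCEN registration confirmation present → met
3. customer identification procedures absent → not met
4. independent AML audit 48 days ago vs limit 45 → not met
5. BSA-trained employees 1 < 7 → not met
6. permissible investments $1,000,000 < $1,050,000 → not met
7. condition 'issues stored value' holds; suspicious-activity review 64 days ago vs limit 45 → not met
8. transaction monitoring calibration 768 days ago vs limit 730 → not met
9. BSA training 292 days ago vs limit 270 → not met
Not met: 8 of 9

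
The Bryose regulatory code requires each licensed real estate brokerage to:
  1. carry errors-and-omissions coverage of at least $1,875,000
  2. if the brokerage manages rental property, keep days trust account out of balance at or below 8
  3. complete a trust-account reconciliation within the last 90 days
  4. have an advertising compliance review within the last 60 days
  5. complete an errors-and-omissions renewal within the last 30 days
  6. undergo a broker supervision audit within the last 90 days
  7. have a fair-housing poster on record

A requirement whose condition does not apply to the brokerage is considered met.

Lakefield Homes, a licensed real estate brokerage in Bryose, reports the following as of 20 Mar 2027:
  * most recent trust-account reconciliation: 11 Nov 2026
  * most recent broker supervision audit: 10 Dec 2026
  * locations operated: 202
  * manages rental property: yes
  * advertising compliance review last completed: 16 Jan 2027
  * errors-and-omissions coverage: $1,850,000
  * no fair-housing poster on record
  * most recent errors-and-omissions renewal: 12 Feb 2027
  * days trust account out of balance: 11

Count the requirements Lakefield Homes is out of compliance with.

1. errors-and-omissions coverage $1,850,000 < $1,875,000 → not met
2. condition 'manages rental property' holds; days trust account out of balance 11 > 8 → not met
3. trust-account reconciliation 129 days ago vs limit 90 → not met
4. advertising compliance review 63 days ago vs limit 60 → not met
5. errors-and-omissions renewal 36 days ago vs limit 30 → not met
6. broker supervision audit 100 days ago vs limit 90 → not met
7. fair-housing poster absent → not met
Not met: 7 of 7

7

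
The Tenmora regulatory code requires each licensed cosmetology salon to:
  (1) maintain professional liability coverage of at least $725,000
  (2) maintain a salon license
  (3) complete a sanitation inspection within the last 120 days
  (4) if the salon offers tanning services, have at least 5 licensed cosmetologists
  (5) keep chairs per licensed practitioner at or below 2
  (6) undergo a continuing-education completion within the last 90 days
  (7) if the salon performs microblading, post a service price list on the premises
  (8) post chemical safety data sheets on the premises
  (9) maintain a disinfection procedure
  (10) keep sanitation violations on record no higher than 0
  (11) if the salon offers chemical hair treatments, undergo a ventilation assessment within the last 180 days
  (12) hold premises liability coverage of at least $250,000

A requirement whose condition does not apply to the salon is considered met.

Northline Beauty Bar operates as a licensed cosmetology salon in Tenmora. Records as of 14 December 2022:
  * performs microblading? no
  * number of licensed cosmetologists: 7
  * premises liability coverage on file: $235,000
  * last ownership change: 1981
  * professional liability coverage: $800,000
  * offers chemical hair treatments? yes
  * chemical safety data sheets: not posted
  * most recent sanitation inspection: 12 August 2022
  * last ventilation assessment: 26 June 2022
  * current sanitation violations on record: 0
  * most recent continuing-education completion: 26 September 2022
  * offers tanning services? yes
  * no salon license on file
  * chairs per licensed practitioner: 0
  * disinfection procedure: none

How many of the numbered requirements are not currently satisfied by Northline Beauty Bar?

1. professional liability coverage $800,000 ≥ $725,000 → met
2. salon license absent → not met
3. sanitation inspection 124 days ago vs limit 120 → not met
4. condition 'offers tanning services' holds; licensed cosmetologists 7 ≥ 5 → met
5. chairs per licensed practitioner 0 ≤ 2 → met
6. continuing-education completion 79 days ago vs limit 90 → met
7. condition 'performs microblading' does not hold → requirement n/a → met
8. chemical safety data sheets absent → not met
9. disinfection procedure absent → not met
10. sanitation violations on record 0 ≤ 0 → met
11. condition 'offers chemical hair treatments' holds; ventilation assessment 171 days ago vs limit 180 → met
12. premises liability coverage $235,000 < $250,000 → not met
Not met: 5 of 12

5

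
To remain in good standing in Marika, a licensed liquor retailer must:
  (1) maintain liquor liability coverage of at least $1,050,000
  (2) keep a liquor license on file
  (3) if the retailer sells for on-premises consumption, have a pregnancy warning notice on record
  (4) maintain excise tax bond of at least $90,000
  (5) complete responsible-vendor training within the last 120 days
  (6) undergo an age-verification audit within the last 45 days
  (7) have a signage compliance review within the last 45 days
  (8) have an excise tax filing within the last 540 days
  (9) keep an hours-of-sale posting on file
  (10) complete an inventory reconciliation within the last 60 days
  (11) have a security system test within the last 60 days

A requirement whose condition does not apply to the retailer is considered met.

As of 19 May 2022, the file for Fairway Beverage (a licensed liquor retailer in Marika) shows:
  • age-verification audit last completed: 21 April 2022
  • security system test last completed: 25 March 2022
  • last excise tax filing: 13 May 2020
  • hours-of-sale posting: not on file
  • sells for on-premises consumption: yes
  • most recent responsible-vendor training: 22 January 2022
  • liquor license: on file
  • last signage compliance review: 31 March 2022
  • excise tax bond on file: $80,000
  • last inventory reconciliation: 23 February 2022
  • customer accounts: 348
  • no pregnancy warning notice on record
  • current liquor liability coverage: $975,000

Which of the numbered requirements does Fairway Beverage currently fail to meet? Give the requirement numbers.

1, 3, 4, 7, 8, 9, 10

1. liquor liability coverage $975,000 < $1,050,000 → not met
2. liquor license present → met
3. condition 'sells for on-premises consumption' holds; pregnancy warning notice absent → not met
4. excise tax bond $80,000 < $90,000 → not met
5. responsible-vendor training 117 days ago vs limit 120 → met
6. age-verification audit 28 days ago vs limit 45 → met
7. signage compliance review 49 days ago vs limit 45 → not met
8. excise tax filing 736 days ago vs limit 540 → not met
9. hours-of-sale posting absent → not met
10. inventory reconciliation 85 days ago vs limit 60 → not met
11. security system test 55 days ago vs limit 60 → met
Not met: 1, 3, 4, 7, 8, 9, 10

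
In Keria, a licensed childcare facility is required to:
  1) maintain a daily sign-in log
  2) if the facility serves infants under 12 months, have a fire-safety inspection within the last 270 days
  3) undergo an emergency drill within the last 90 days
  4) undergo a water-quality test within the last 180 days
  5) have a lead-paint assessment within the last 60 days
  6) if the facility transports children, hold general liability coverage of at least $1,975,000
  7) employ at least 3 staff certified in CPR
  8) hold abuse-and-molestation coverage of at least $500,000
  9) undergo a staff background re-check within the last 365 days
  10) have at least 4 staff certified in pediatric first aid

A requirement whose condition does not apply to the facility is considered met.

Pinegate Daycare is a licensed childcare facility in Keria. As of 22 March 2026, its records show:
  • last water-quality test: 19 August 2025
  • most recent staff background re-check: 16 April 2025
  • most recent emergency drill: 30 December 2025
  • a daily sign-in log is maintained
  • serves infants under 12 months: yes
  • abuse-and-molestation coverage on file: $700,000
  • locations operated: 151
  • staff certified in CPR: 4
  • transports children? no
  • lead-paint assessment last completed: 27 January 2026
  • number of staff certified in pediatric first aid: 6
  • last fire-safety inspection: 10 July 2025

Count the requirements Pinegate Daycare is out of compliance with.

1

1. daily sign-in log present → met
2. condition 'serves infants under 12 months' holds; fire-safety inspection 255 days ago vs limit 270 → met
3. emergency drill 82 days ago vs limit 90 → met
4. water-quality test 215 days ago vs limit 180 → not met
5. lead-paint assessment 54 days ago vs limit 60 → met
6. condition 'transports children' does not hold → requirement n/a → met
7. staff certified in CPR 4 ≥ 3 → met
8. abuse-and-molestation coverage $700,000 ≥ $500,000 → met
9. staff background re-check 340 days ago vs limit 365 → met
10. staff certified in pediatric first aid 6 ≥ 4 → met
Not met: 1 of 10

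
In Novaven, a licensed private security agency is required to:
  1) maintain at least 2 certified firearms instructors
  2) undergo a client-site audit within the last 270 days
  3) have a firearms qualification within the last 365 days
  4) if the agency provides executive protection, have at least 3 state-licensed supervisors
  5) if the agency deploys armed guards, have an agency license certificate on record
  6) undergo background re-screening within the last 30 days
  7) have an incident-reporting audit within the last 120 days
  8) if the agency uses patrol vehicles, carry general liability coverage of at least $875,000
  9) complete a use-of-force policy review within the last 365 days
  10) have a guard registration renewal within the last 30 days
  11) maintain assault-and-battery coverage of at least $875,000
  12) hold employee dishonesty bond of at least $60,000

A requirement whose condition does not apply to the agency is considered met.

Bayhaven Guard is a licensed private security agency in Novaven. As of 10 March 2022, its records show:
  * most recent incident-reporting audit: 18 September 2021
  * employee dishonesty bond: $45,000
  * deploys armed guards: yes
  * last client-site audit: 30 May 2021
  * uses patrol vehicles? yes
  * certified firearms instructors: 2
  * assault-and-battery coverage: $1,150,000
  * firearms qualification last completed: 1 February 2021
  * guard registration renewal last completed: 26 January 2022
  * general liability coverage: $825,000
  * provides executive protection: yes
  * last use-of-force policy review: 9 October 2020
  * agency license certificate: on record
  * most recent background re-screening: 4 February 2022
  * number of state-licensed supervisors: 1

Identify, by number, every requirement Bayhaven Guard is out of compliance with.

1. certified firearms instructors 2 ≥ 2 → met
2. client-site audit 284 days ago vs limit 270 → not met
3. firearms qualification 402 days ago vs limit 365 → not met
4. condition 'provides executive protection' holds; state-licensed supervisors 1 < 3 → not met
5. condition 'deploys armed guards' holds; agency license certificate present → met
6. background re-screening 34 days ago vs limit 30 → not met
7. incident-reporting audit 173 days ago vs limit 120 → not met
8. condition 'uses patrol vehicles' holds; general liability coverage $825,000 < $875,000 → not met
9. use-of-force policy review 517 days ago vs limit 365 → not met
10. guard registration renewal 43 days ago vs limit 30 → not met
11. assault-and-battery coverage $1,150,000 ≥ $875,000 → met
12. employee dishonesty bond $45,000 < $60,000 → not met
Not met: 2, 3, 4, 6, 7, 8, 9, 10, 12

2, 3, 4, 6, 7, 8, 9, 10, 12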